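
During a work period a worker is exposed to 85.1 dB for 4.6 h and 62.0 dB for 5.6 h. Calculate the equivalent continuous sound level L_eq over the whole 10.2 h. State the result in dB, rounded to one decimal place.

81.7 dB

The energy average is taken in the linear domain: L_eq = 10·log₁₀[(Σ tᵢ·10^(Lᵢ/10))/T], T = 10.2 h.
Σ tᵢ·10^(Lᵢ/10) = 4.6·10^(85.1/10) + 5.6·10^(62.0/10) = 1.497e+09.
L_eq = 10·log₁₀(1.497e+09/10.2) = 81.67 dB.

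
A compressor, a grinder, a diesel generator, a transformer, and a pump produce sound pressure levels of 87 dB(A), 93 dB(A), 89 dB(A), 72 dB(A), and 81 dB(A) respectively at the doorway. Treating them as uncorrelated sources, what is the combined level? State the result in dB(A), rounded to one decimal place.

For uncorrelated sources the intensities add, so convert each level to linear form, sum, and take 10·log₁₀ of the total.
Σ 10^(L/10) = 10^(87/10) + 10^(93/10) + 10^(89/10) + 10^(72/10) + 10^(81/10) = 3.433e+09.
L_total = 10·log₁₀(3.433e+09) = 95.36 dB(A).

95.4 dB(A)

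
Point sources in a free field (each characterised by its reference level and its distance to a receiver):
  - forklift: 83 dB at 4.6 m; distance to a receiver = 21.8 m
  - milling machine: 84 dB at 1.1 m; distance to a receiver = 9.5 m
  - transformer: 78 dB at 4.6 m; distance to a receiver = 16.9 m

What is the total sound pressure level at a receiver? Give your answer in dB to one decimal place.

Apply inverse-square spreading to bring every level to the receiver, then sum 10^(L/10).
forklift: 83 − 20·log₁₀(21.8/4.6) = 83 − 13.51 = 69.49 dB.
milling machine: 84 − 20·log₁₀(9.5/1.1) = 84 − 18.73 = 65.27 dB.
transformer: 78 − 20·log₁₀(16.9/4.6) = 78 − 11.30 = 66.70 dB.
Σ 10^(L/10) = 1.693e+07 → L_total = 10·log₁₀(1.693e+07) = 72.29 dB.

72.3 dB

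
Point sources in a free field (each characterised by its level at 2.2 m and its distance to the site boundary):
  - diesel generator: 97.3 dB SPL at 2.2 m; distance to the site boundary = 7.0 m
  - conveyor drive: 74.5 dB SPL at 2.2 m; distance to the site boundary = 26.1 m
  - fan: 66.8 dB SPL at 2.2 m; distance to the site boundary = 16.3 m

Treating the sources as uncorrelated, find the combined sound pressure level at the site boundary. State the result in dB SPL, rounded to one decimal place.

First find each source's level at the receiver (point-source: −20·log₁₀(r/r_ref)), then combine on an intensity basis.
diesel generator: 97.3 − 20·log₁₀(7.0/2.2) = 97.3 − 10.05 = 87.25 dB SPL.
conveyor drive: 74.5 − 20·log₁₀(26.1/2.2) = 74.5 − 21.48 = 53.02 dB SPL.
fan: 66.8 − 20·log₁₀(16.3/2.2) = 66.8 − 17.40 = 49.40 dB SPL.
Σ 10^(L/10) = 5.307e+08 → L_total = 10·log₁₀(5.307e+08) = 87.25 dB SPL.

87.2 dB SPL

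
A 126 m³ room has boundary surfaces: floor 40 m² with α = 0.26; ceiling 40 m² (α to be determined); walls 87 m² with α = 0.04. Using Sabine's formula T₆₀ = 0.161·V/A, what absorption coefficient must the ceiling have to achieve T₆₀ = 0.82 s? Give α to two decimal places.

From T₆₀ = 0.161·V/A, the target T₆₀ = 0.82 s needs A = 0.161·126/0.82 = 24.74 m².
Absorption from the other surfaces = 40·0.26 + 87·0.04 = 13.88 m², so the ceiling must supply 10.86 m² over 40 m².
α = 10.86/40 = 0.271.

0.27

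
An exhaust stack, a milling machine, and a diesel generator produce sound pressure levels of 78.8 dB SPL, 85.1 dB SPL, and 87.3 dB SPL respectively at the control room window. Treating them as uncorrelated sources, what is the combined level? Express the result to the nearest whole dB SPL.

90 dB SPL

For uncorrelated sources the intensities add, so convert each level to linear form, sum, and take 10·log₁₀ of the total.
Σ 10^(L/10) = 10^(78.8/10) + 10^(85.1/10) + 10^(87.3/10) = 9.365e+08.
L_total = 10·log₁₀(9.365e+08) = 89.71 dB SPL.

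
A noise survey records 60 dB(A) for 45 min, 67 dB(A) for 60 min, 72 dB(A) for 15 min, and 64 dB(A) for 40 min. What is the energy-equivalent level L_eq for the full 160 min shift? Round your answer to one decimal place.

66.3 dB(A)

L_eq = 10·log₁₀[(1/T)·Σ tᵢ·10^(Lᵢ/10)] with T = 160 min.
Σ tᵢ·10^(Lᵢ/10) = 45·10^(60/10) + 60·10^(67/10) + 15·10^(72/10) + 40·10^(64/10) = 6.839e+08.
L_eq = 10·log₁₀(6.839e+08/160) = 66.31 dB(A).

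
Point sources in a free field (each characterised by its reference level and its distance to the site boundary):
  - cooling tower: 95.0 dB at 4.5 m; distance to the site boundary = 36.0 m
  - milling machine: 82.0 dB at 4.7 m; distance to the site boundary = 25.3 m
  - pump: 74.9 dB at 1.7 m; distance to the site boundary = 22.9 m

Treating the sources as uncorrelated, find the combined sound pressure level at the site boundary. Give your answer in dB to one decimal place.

77.4 dB

Apply inverse-square spreading to bring every level to the receiver, then sum 10^(L/10).
cooling tower: 95.0 − 20·log₁₀(36.0/4.5) = 95.0 − 18.06 = 76.94 dB.
milling machine: 82.0 − 20·log₁₀(25.3/4.7) = 82.0 − 14.62 = 67.38 dB.
pump: 74.9 − 20·log₁₀(22.9/1.7) = 74.9 − 22.59 = 52.31 dB.
Σ 10^(L/10) = 5.505e+07 → L_total = 10·log₁₀(5.505e+07) = 77.41 dB.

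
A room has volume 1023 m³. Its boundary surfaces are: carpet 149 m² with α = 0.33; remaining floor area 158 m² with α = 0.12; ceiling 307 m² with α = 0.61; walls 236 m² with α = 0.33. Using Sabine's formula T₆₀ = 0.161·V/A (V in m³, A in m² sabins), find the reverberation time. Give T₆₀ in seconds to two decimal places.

0.49 s

A = Σ Sᵢαᵢ = 149·0.33 + 158·0.12 + 307·0.61 + 236·0.33 = 333.28 m².
T₆₀ = 0.161·V/A = 0.161·1023/333.28 = 0.494 s.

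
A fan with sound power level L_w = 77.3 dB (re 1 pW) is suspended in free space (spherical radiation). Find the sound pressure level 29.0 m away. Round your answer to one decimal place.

L_p = L_w − 10·log₁₀(4π·r²) with r = 29.0 m.
4π·r² = 1.057e+04 m², 10·log₁₀ of that is 40.240 dB.
L_p = 77.3 − 40.240 = 37.06 dB.

37.1 dB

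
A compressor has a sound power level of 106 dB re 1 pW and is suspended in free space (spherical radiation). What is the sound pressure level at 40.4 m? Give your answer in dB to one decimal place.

The power spreads over a sphere of area 4π·r², so L_p = L_w − 10·log₁₀(4π·r²).
4π·r² = 2.051e+04 m², 10·log₁₀ of that is 43.120 dB.
L_p = 106 − 43.120 = 62.88 dB.

62.9 dB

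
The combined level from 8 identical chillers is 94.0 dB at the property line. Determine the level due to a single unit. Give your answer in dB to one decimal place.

For N identical incoherent sources L_total = L₁ + 10·log₁₀ N, so L₁ = 94.0 − 10·log₁₀(8) = 94.0 − 9.031.

85.0 dB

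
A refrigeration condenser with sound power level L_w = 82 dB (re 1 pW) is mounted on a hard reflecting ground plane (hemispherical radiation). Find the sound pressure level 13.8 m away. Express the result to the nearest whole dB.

L_p = L_w − 10·log₁₀(2π·r²) with r = 13.8 m.
2π·r² = 1197 m², 10·log₁₀ of that is 30.779 dB.
L_p = 82 − 30.779 = 51.22 dB.

51 dB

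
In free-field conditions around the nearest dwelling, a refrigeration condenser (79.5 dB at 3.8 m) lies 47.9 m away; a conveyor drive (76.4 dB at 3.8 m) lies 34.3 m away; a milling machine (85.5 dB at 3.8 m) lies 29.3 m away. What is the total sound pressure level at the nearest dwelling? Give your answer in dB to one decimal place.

68.5 dB

Apply inverse-square spreading to bring every level to the receiver, then sum 10^(L/10).
refrigeration condenser: 79.5 − 20·log₁₀(47.9/3.8) = 79.5 − 22.01 = 57.49 dB.
conveyor drive: 76.4 − 20·log₁₀(34.3/3.8) = 76.4 − 19.11 = 57.29 dB.
milling machine: 85.5 − 20·log₁₀(29.3/3.8) = 85.5 − 17.74 = 67.76 dB.
Σ 10^(L/10) = 7.065e+06 → L_total = 10·log₁₀(7.065e+06) = 68.49 dB.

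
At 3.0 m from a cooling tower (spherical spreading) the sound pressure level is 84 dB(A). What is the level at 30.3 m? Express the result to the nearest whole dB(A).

64 dB(A)

For a point source, L₂ = L₁ − 20·log₁₀(r₂/r₁).
L₂ = 84 − 20·log₁₀(30.3/3.0) = 84 − 20.086 = 63.91 dB(A).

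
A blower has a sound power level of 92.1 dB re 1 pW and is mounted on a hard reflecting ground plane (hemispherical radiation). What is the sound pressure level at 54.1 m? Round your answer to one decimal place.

L_p = L_w − 10·log₁₀(2π·r²) with r = 54.1 m.
2π·r² = 1.839e+04 m², 10·log₁₀ of that is 42.646 dB.
L_p = 92.1 − 42.646 = 49.45 dB.

49.5 dB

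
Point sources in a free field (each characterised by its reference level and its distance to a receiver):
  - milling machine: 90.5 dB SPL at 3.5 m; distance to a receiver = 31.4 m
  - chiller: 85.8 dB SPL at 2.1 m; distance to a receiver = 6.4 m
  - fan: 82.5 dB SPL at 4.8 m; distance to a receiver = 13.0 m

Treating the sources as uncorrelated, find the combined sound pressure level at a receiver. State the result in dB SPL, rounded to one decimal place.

79.0 dB SPL

First find each source's level at the receiver (point-source: −20·log₁₀(r/r_ref)), then combine on an intensity basis.
milling machine: 90.5 − 20·log₁₀(31.4/3.5) = 90.5 − 19.06 = 71.44 dB SPL.
chiller: 85.8 − 20·log₁₀(6.4/2.1) = 85.8 − 9.68 = 76.12 dB SPL.
fan: 82.5 − 20·log₁₀(13.0/4.8) = 82.5 − 8.65 = 73.85 dB SPL.
Σ 10^(L/10) = 7.912e+07 → L_total = 10·log₁₀(7.912e+07) = 78.98 dB SPL.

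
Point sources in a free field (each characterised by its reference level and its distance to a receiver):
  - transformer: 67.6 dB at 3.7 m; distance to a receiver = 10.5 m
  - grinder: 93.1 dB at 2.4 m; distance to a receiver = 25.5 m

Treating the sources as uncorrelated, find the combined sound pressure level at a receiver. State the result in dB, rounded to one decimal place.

Propagate each source to the receiver with L = L_ref − 20·log₁₀(r/r_ref), then add intensities.
transformer: 67.6 − 20·log₁₀(10.5/3.7) = 67.6 − 9.06 = 58.54 dB.
grinder: 93.1 − 20·log₁₀(25.5/2.4) = 93.1 − 20.53 = 72.57 dB.
Σ 10^(L/10) = 1.880e+07 → L_total = 10·log₁₀(1.880e+07) = 72.74 dB.

72.7 dB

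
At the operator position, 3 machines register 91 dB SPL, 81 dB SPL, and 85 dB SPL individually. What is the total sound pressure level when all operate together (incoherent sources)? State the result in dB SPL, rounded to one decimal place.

92.3 dB SPL

For uncorrelated sources the intensities add, so convert each level to linear form, sum, and take 10·log₁₀ of the total.
Σ 10^(L/10) = 10^(91/10) + 10^(81/10) + 10^(85/10) = 1.701e+09.
L_total = 10·log₁₀(1.701e+09) = 92.31 dB SPL.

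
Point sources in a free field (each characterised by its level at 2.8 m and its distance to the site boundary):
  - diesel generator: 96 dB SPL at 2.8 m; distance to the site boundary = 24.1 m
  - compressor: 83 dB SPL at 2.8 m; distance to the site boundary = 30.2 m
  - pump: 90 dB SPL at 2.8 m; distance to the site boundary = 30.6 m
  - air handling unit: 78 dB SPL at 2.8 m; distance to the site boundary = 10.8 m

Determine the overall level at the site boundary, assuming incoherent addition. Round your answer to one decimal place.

Apply inverse-square spreading to bring every level to the receiver, then sum 10^(L/10).
diesel generator: 96 − 20·log₁₀(24.1/2.8) = 96 − 18.70 = 77.30 dB SPL.
compressor: 83 − 20·log₁₀(30.2/2.8) = 83 − 20.66 = 62.34 dB SPL.
pump: 90 − 20·log₁₀(30.6/2.8) = 90 − 20.77 = 69.23 dB SPL.
air handling unit: 78 − 20·log₁₀(10.8/2.8) = 78 − 11.73 = 66.27 dB SPL.
Σ 10^(L/10) = 6.807e+07 → L_total = 10·log₁₀(6.807e+07) = 78.33 dB SPL.

78.3 dB SPL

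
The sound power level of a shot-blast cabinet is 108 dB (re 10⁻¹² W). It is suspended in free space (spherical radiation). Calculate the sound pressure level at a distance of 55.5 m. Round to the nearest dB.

62 dB

The power spreads over a sphere of area 4π·r², so L_p = L_w − 10·log₁₀(4π·r²).
4π·r² = 3.871e+04 m², 10·log₁₀ of that is 45.878 dB.
L_p = 108 − 45.878 = 62.12 dB.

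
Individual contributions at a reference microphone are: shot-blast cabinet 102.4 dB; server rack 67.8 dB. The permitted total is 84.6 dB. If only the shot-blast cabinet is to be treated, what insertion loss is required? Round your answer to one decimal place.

17.9 dB

Everything except the shot-blast cabinet sums to 10^(67.8/10) = 6.026e+06 in linear terms, 67.80 dB.
To meet 84.6 dB overall, the treated shot-blast cabinet may contribute at most 10^(84.6/10) − 6.026e+06 = 2.824e+08, i.e. 84.51 dB.
So the shot-blast cabinet must be reduced from 102.4 to 84.51 dB: IL = 17.89 dB.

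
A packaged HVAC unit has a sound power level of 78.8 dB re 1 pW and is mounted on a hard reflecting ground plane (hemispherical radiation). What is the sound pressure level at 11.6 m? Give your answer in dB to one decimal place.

L_p = L_w − 10·log₁₀(2π·r²) with r = 11.6 m.
2π·r² = 845.5 m², 10·log₁₀ of that is 29.271 dB.
L_p = 78.8 − 29.271 = 49.53 dB.

49.5 dB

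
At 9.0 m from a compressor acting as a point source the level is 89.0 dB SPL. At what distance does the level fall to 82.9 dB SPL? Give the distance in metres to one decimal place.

For a point source L₁ − L₂ = 20·log₁₀(r₂/r₁), so r₂ = r₁·10^((L₁−L₂)/20).
r₂ = 9.0·10^((89.0−82.9)/20) = 9.0·10^(6.1/20) = 18.17 m.

18.2 m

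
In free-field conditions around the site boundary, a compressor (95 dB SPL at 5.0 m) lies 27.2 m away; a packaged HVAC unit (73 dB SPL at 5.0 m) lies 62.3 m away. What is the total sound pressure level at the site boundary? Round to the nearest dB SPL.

Apply inverse-square spreading to bring every level to the receiver, then sum 10^(L/10).
compressor: 95 − 20·log₁₀(27.2/5.0) = 95 − 14.71 = 80.29 dB SPL.
packaged HVAC unit: 73 − 20·log₁₀(62.3/5.0) = 73 − 21.91 = 51.09 dB SPL.
Σ 10^(L/10) = 1.070e+08 → L_total = 10·log₁₀(1.070e+08) = 80.29 dB SPL.

80 dB SPL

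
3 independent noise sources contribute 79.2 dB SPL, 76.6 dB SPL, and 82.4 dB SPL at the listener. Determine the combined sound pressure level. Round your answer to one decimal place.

For uncorrelated sources the intensities add, so convert each level to linear form, sum, and take 10·log₁₀ of the total.
Σ 10^(L/10) = 10^(79.2/10) + 10^(76.6/10) + 10^(82.4/10) = 3.027e+08.
L_total = 10·log₁₀(3.027e+08) = 84.81 dB SPL.

84.8 dB SPL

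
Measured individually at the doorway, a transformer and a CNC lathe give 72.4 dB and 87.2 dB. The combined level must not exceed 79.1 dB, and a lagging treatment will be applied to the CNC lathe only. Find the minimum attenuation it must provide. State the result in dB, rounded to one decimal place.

9.1 dB

The untreated sources together contribute 10^(72.4/10) = 1.738e+07, i.e. 72.40 dB.
To meet 79.1 dB overall, the treated CNC lathe may contribute at most 10^(79.1/10) − 1.738e+07 = 6.391e+07, i.e. 78.06 dB.
Required insertion loss = 87.2 − 78.06 = 9.14 dB.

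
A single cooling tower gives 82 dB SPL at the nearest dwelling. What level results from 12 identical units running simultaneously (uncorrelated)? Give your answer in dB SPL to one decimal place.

With 12 equal, uncorrelated contributions the intensity is 12× that of one unit, giving a rise of 10·log₁₀ 12.
L_total = 82 + 10·log₁₀(12) = 82 + 10.792 = 92.79 dB SPL.

92.8 dB SPL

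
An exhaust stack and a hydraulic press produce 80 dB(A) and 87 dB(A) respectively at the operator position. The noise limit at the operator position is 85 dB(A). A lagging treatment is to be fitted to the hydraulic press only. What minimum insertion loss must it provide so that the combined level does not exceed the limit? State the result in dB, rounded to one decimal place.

3.7 dB

Everything except the hydraulic press sums to 10^(80/10) = 1.000e+08 in linear terms, 80.00 dB(A).
The limit corresponds to 10^(85/10) = 3.162e+08; subtracting the fixed part leaves 2.162e+08 for the hydraulic press, i.e. 83.35 dB(A).
So the hydraulic press must be reduced from 87 to 83.35 dB(A): IL = 3.65 dB.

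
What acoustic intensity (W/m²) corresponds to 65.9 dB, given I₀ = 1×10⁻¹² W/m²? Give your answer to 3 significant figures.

I/I₀ = 10^(65.9/10) = 3.89e+06, so I = 3.89e+06 × 10⁻¹² W/m².

3.89e-06 W/m²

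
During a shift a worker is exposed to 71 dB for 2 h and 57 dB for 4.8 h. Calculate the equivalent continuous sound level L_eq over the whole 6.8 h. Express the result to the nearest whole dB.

L_eq = 10·log₁₀[(1/T)·Σ tᵢ·10^(Lᵢ/10)] with T = 6.8 h.
Σ tᵢ·10^(Lᵢ/10) = 2·10^(71/10) + 4.8·10^(57/10) = 2.758e+07.
L_eq = 10·log₁₀(2.758e+07/6.8) = 66.08 dB.

66 dB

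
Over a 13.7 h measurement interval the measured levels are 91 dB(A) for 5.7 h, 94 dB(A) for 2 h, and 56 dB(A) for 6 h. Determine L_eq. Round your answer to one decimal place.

89.5 dB(A)

Weight each interval's intensity by its duration and average over T = 13.7 h:
Σ tᵢ·10^(Lᵢ/10) = 5.7·10^(91/10) + 2·10^(94/10) + 6·10^(56/10) = 1.220e+10.
L_eq = 10·log₁₀(1.220e+10/13.7) = 89.50 dB(A).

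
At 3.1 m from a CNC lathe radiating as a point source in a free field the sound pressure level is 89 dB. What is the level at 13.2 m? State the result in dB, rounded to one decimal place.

76.4 dB

Spherical spreading from a point source gives a 20·log₁₀(r₂/r₁) drop.
L₂ = 89 − 20·log₁₀(13.2/3.1) = 89 − 12.584 = 76.42 dB.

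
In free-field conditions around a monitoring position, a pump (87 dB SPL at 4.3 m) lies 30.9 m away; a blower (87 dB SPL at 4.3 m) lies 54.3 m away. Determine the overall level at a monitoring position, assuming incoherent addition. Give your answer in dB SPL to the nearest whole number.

71 dB SPL

First find each source's level at the receiver (point-source: −20·log₁₀(r/r_ref)), then combine on an intensity basis.
pump: 87 − 20·log₁₀(30.9/4.3) = 87 − 17.13 = 69.87 dB SPL.
blower: 87 − 20·log₁₀(54.3/4.3) = 87 − 22.03 = 64.97 dB SPL.
Σ 10^(L/10) = 1.285e+07 → L_total = 10·log₁₀(1.285e+07) = 71.09 dB SPL.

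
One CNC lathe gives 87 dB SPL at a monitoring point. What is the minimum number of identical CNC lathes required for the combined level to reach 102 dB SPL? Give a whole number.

The shortfall is 102 − 87 = 15.0 dB, and N units add 10·log₁₀ N, so need 10·log₁₀ N ≥ 15.0.
N ≥ 10^(15.0/10) = 31.623, so N = 32.

32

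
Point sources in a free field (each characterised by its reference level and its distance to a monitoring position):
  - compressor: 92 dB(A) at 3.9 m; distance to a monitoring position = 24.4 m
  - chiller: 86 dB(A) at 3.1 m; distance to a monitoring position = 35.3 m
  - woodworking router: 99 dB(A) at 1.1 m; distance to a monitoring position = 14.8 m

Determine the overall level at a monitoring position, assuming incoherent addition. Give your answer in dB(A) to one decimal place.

First find each source's level at the receiver (point-source: −20·log₁₀(r/r_ref)), then combine on an intensity basis.
compressor: 92 − 20·log₁₀(24.4/3.9) = 92 − 15.93 = 76.07 dB(A).
chiller: 86 − 20·log₁₀(35.3/3.1) = 86 − 21.13 = 64.87 dB(A).
woodworking router: 99 − 20·log₁₀(14.8/1.1) = 99 − 22.58 = 76.42 dB(A).
Σ 10^(L/10) = 8.744e+07 → L_total = 10·log₁₀(8.744e+07) = 79.42 dB(A).

79.4 dB(A)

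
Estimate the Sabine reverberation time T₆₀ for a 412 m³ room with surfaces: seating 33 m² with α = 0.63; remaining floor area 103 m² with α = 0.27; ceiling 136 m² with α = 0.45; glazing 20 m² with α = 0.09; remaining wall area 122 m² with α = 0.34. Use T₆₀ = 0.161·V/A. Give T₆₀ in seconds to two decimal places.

0.43 s

Total absorption A = 33·0.63 + 103·0.27 + 136·0.45 + 20·0.09 + 122·0.34 = 153.08 m² sabins.
T₆₀ = 0.161·V/A = 0.161·412/153.08 = 0.433 s.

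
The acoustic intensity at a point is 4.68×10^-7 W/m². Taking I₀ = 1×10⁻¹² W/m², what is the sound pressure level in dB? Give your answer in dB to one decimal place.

I/I₀ = 4.68×10^-7/10⁻¹² = 4.68×10^5, and L = 10·log₁₀(I/I₀).
L = 10·(0.6702 + 5) = 56.70 dB.

56.7 dB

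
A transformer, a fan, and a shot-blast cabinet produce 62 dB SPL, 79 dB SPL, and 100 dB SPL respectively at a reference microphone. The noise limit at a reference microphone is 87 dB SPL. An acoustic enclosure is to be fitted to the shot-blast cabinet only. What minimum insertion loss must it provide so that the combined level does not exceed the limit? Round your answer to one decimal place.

13.8 dB

Fixed contribution from the other sources: Σ 10^(L/10) = 10^(62/10) + 10^(79/10) = 8.102e+07 (79.09 dB SPL).
To meet 87 dB SPL overall, the treated shot-blast cabinet may contribute at most 10^(87/10) − 8.102e+07 = 4.202e+08, i.e. 86.23 dB SPL.
Required insertion loss = 100 − 86.23 = 13.77 dB.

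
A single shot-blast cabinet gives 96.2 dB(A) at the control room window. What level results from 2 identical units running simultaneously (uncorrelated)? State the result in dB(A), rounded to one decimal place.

99.2 dB(A)

With 2 equal, uncorrelated contributions the intensity is 2× that of one unit, giving a rise of 10·log₁₀ 2.
L_total = 96.2 + 10·log₁₀(2) = 96.2 + 3.010 = 99.21 dB(A).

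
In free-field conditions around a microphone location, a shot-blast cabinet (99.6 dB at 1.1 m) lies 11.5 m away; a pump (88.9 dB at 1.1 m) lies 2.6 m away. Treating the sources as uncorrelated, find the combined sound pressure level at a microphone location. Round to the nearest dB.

83 dB

Apply inverse-square spreading to bring every level to the receiver, then sum 10^(L/10).
shot-blast cabinet: 99.6 − 20·log₁₀(11.5/1.1) = 99.6 − 20.39 = 79.21 dB.
pump: 88.9 − 20·log₁₀(2.6/1.1) = 88.9 − 7.47 = 81.43 dB.
Σ 10^(L/10) = 2.224e+08 → L_total = 10·log₁₀(2.224e+08) = 83.47 dB.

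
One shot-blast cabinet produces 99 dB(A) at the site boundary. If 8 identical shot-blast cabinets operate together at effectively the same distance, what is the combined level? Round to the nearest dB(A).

N identical incoherent sources raise the level by 10·log₁₀ N.
L_total = 99 + 10·log₁₀(8) = 99 + 9.031 = 108.03 dB(A).

108 dB(A)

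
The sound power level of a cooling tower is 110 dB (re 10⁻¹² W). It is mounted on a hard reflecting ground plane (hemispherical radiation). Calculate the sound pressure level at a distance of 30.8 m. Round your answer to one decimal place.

72.2 dB

Free-field hemispherical radiation: L_p = L_w − 10·log₁₀(2π·r²), r = 30.8 m.
2π·r² = 5960 m², 10·log₁₀ of that is 37.753 dB.
L_p = 110 − 37.753 = 72.25 dB.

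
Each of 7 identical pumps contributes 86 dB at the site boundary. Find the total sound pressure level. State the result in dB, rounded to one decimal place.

94.5 dB

L_total = L₁ + 10·log₁₀ N for N identical incoherent sources.
L_total = 86 + 10·log₁₀(7) = 86 + 8.451 = 94.45 dB.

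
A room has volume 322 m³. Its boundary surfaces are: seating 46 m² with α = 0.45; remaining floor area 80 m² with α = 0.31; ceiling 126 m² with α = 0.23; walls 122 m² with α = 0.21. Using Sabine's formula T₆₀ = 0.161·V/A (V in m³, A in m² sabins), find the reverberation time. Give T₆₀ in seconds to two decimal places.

Summing Sᵢαᵢ: 46·0.45 + 80·0.31 + 126·0.23 + 122·0.21 = 100.10 m².
T₆₀ = 0.161·V/A = 0.161·322/100.10 = 0.518 s.

0.52 s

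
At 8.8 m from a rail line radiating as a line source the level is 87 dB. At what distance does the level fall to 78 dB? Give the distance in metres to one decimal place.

69.9 m

The 9.0 dB drop corresponds to a distance ratio of 10^(9.0/10) for a line source.
r₂ = 8.8·10^((87−78)/10) = 8.8·10^(9.0/10) = 69.90 m.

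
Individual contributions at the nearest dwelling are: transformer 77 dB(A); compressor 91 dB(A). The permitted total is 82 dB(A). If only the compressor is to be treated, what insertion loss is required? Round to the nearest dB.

Everything except the compressor sums to 10^(77/10) = 5.012e+07 in linear terms, 77.00 dB(A).
To meet 82 dB(A) overall, the treated compressor may contribute at most 10^(82/10) − 5.012e+07 = 1.084e+08, i.e. 80.35 dB(A).
Required insertion loss = 91 − 80.35 = 10.65 dB.

11 dB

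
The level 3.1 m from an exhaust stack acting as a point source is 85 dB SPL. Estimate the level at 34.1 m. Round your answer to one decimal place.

64.2 dB SPL

For a point source, L₂ = L₁ − 20·log₁₀(r₂/r₁).
L₂ = 85 − 20·log₁₀(34.1/3.1) = 85 − 20.828 = 64.17 dB SPL.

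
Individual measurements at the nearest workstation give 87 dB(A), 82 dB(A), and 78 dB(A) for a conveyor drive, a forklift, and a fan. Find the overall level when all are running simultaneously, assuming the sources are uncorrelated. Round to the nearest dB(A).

For uncorrelated sources the intensities add, so convert each level to linear form, sum, and take 10·log₁₀ of the total.
Σ 10^(L/10) = 10^(87/10) + 10^(82/10) + 10^(78/10) = 7.228e+08.
L_total = 10·log₁₀(7.228e+08) = 88.59 dB(A).

89 dB(A)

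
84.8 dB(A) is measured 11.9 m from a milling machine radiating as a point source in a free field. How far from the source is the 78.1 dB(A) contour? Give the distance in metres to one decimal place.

25.7 m

Point-source spreading drops the level by 20·log₁₀(r₂/r₁); inverting, r₂/r₁ = 10^(ΔL/20).
r₂ = 11.9·10^((84.8−78.1)/20) = 11.9·10^(6.7/20) = 25.74 m.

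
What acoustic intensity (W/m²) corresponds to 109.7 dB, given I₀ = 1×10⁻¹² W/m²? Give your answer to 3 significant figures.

I/I₀ = 10^(109.7/10) = 9.333e+10, so I = 9.333e+10 × 10⁻¹² W/m².

0.0933 W/m²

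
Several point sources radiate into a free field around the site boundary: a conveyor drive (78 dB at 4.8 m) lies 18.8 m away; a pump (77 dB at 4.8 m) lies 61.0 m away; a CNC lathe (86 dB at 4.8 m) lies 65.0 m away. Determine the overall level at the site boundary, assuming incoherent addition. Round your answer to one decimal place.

Apply inverse-square spreading to bring every level to the receiver, then sum 10^(L/10).
conveyor drive: 78 − 20·log₁₀(18.8/4.8) = 78 − 11.86 = 66.14 dB.
pump: 77 − 20·log₁₀(61.0/4.8) = 77 − 22.08 = 54.92 dB.
CNC lathe: 86 − 20·log₁₀(65.0/4.8) = 86 − 22.63 = 63.37 dB.
Σ 10^(L/10) = 6.594e+06 → L_total = 10·log₁₀(6.594e+06) = 68.19 dB.

68.2 dB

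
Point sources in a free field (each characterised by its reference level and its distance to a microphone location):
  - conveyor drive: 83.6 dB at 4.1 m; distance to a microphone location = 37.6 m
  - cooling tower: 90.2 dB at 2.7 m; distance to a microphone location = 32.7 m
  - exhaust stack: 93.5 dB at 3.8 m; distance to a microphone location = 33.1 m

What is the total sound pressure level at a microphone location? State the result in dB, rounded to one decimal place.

76.0 dB

Propagate each source to the receiver with L = L_ref − 20·log₁₀(r/r_ref), then add intensities.
conveyor drive: 83.6 − 20·log₁₀(37.6/4.1) = 83.6 − 19.25 = 64.35 dB.
cooling tower: 90.2 − 20·log₁₀(32.7/2.7) = 90.2 − 21.66 = 68.54 dB.
exhaust stack: 93.5 − 20·log₁₀(33.1/3.8) = 93.5 − 18.80 = 74.70 dB.
Σ 10^(L/10) = 3.937e+07 → L_total = 10·log₁₀(3.937e+07) = 75.95 dB.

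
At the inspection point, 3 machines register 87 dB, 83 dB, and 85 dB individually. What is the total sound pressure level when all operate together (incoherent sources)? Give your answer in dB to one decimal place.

Incoherent sources combine by intensity addition: L_total = 10·log₁₀(Σ 10^(L_i/10)).
Σ 10^(L/10) = 10^(87/10) + 10^(83/10) + 10^(85/10) = 1.017e+09.
L_total = 10·log₁₀(1.017e+09) = 90.07 dB.

90.1 dB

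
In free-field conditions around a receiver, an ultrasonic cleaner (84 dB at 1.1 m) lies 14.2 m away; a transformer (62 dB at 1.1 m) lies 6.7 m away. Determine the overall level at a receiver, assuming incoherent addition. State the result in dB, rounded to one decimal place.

Apply inverse-square spreading to bring every level to the receiver, then sum 10^(L/10).
ultrasonic cleaner: 84 − 20·log₁₀(14.2/1.1) = 84 − 22.22 = 61.78 dB.
transformer: 62 − 20·log₁₀(6.7/1.1) = 62 − 15.69 = 46.31 dB.
Σ 10^(L/10) = 1.550e+06 → L_total = 10·log₁₀(1.550e+06) = 61.90 dB.

61.9 dB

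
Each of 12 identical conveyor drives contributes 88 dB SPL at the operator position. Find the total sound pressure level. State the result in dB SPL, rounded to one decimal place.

98.8 dB SPL

With 12 equal, uncorrelated contributions the intensity is 12× that of one unit, giving a rise of 10·log₁₀ 12.
L_total = 88 + 10·log₁₀(12) = 88 + 10.792 = 98.79 dB SPL.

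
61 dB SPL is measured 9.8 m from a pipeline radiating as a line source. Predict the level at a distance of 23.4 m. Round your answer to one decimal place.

Line-source attenuation: ΔL = 10·log₁₀(r₂/r₁) = 10·log₁₀(23.4/9.8) = 3.780 dB.
L₂ = 61 − 10·log₁₀(23.4/9.8) = 61 − 3.780 = 57.22 dB SPL.

57.2 dB SPL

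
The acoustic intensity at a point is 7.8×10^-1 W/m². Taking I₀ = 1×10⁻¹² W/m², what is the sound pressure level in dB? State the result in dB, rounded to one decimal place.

Dividing by I₀ shifts the exponent by 12: I/I₀ = 7.8×10^11.
L = 10·(0.8921 + 11) = 118.92 dB.

118.9 dB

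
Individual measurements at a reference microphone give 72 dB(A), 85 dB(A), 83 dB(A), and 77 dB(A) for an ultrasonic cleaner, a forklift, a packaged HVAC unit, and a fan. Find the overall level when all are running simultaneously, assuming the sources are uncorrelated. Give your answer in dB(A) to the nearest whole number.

88 dB(A)

For uncorrelated sources the intensities add, so convert each level to linear form, sum, and take 10·log₁₀ of the total.
Σ 10^(L/10) = 10^(72/10) + 10^(85/10) + 10^(83/10) + 10^(77/10) = 5.817e+08.
L_total = 10·log₁₀(5.817e+08) = 87.65 dB(A).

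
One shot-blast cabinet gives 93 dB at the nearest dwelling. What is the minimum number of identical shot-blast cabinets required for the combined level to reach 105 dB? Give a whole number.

The shortfall is 105 − 93 = 12.0 dB, and N units add 10·log₁₀ N, so need 10·log₁₀ N ≥ 12.0.
N ≥ 10^(12.0/10) = 15.849, so N = 16.

16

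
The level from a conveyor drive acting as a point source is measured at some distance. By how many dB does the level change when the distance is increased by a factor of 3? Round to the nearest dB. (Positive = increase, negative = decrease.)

A point source loses 6 dB per doubling of distance; generally ΔL = −20·log₁₀(r₂/r₁).
ΔL = −20·log₁₀(3) = -9.54 dB.

-10 dB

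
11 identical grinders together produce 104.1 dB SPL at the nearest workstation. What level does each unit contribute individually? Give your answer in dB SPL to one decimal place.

93.7 dB SPL

11 equal contributions raise the level by 10·log₁₀ 11 = 10.414 dB, so each unit alone gives 104.1 − 10.414.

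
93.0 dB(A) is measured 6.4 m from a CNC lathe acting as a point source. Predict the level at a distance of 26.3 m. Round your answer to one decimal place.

Point-source attenuation: ΔL = 20·log₁₀(r₂/r₁) = 20·log₁₀(26.3/6.4) = 12.276 dB.
L₂ = 93.0 − 20·log₁₀(26.3/6.4) = 93.0 − 12.276 = 80.72 dB(A).

80.7 dB(A)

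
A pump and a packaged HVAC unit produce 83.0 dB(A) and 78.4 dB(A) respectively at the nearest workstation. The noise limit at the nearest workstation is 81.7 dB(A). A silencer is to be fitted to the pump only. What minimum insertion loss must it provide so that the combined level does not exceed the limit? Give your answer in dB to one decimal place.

4.0 dB

Everything except the pump sums to 10^(78.4/10) = 6.918e+07 in linear terms, 78.40 dB(A).
The limit corresponds to 10^(81.7/10) = 1.479e+08; subtracting the fixed part leaves 7.873e+07 for the pump, i.e. 78.96 dB(A).
Required insertion loss = 83.0 − 78.96 = 4.04 dB.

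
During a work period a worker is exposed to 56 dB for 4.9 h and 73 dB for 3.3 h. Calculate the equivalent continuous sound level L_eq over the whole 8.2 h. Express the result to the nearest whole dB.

The energy average is taken in the linear domain: L_eq = 10·log₁₀[(Σ tᵢ·10^(Lᵢ/10))/T], T = 8.2 h.
Σ tᵢ·10^(Lᵢ/10) = 4.9·10^(56/10) + 3.3·10^(73/10) = 6.779e+07.
L_eq = 10·log₁₀(6.779e+07/8.2) = 69.17 dB.

69 dB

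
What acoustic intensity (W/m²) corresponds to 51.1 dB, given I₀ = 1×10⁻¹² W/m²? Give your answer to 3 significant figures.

I = I₀·10^(L/10) = 10⁻¹² × 10^(51.1/10) = 10^(-6.890).

1.29e-07 W/m²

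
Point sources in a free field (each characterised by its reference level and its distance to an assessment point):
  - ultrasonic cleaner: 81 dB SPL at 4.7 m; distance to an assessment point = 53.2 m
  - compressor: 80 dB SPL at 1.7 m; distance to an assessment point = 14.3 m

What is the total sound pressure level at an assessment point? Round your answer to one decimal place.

First find each source's level at the receiver (point-source: −20·log₁₀(r/r_ref)), then combine on an intensity basis.
ultrasonic cleaner: 81 − 20·log₁₀(53.2/4.7) = 81 − 21.08 = 59.92 dB SPL.
compressor: 80 − 20·log₁₀(14.3/1.7) = 80 − 18.50 = 61.50 dB SPL.
Σ 10^(L/10) = 2.396e+06 → L_total = 10·log₁₀(2.396e+06) = 63.79 dB SPL.

63.8 dB SPL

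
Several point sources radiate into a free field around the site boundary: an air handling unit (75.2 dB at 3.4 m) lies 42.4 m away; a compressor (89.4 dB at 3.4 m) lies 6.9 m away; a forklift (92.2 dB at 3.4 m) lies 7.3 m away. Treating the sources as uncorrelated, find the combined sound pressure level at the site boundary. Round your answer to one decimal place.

Apply inverse-square spreading to bring every level to the receiver, then sum 10^(L/10).
air handling unit: 75.2 − 20·log₁₀(42.4/3.4) = 75.2 − 21.92 = 53.28 dB.
compressor: 89.4 − 20·log₁₀(6.9/3.4) = 89.4 − 6.15 = 83.25 dB.
forklift: 92.2 − 20·log₁₀(7.3/3.4) = 92.2 − 6.64 = 85.56 dB.
Σ 10^(L/10) = 5.717e+08 → L_total = 10·log₁₀(5.717e+08) = 87.57 dB.

87.6 dB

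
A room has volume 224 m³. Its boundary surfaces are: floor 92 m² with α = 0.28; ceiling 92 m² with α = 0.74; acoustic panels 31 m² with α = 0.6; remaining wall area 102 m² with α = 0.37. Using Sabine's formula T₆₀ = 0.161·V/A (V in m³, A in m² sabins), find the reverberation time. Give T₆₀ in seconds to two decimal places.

0.24 s

Summing Sᵢαᵢ: 92·0.28 + 92·0.74 + 31·0.6 + 102·0.37 = 150.18 m².
T₆₀ = 0.161·V/A = 0.161·224/150.18 = 0.240 s.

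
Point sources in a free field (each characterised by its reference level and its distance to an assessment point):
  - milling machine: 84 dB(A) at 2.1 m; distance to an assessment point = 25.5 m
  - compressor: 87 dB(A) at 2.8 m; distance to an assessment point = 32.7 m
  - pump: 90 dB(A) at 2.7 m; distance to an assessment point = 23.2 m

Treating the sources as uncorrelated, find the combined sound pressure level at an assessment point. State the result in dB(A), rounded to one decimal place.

Propagate each source to the receiver with L = L_ref − 20·log₁₀(r/r_ref), then add intensities.
milling machine: 84 − 20·log₁₀(25.5/2.1) = 84 − 21.69 = 62.31 dB(A).
compressor: 87 − 20·log₁₀(32.7/2.8) = 87 − 21.35 = 65.65 dB(A).
pump: 90 − 20·log₁₀(23.2/2.7) = 90 − 18.68 = 71.32 dB(A).
Σ 10^(L/10) = 1.892e+07 → L_total = 10·log₁₀(1.892e+07) = 72.77 dB(A).

72.8 dB(A)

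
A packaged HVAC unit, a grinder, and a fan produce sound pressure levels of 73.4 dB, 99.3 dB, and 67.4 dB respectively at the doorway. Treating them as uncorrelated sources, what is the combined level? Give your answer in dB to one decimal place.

For uncorrelated sources the intensities add, so convert each level to linear form, sum, and take 10·log₁₀ of the total.
Σ 10^(L/10) = 10^(73.4/10) + 10^(99.3/10) + 10^(67.4/10) = 8.539e+09.
L_total = 10·log₁₀(8.539e+09) = 99.31 dB.

99.3 dB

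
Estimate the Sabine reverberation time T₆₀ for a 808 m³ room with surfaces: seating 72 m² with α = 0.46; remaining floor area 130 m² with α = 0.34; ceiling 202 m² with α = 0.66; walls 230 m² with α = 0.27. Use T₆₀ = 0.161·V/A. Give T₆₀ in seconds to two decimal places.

A = Σ Sᵢαᵢ = 72·0.46 + 130·0.34 + 202·0.66 + 230·0.27 = 272.74 m².
T₆₀ = 0.161 × 808 / 272.74 = 0.477 s.

0.48 s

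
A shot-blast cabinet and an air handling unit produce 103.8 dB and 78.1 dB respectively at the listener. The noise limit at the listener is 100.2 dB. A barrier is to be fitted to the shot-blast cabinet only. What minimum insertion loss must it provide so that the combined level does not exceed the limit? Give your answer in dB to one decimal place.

The untreated sources together contribute 10^(78.1/10) = 6.457e+07, i.e. 78.10 dB.
To meet 100.2 dB overall, the treated shot-blast cabinet may contribute at most 10^(100.2/10) − 6.457e+07 = 1.041e+10, i.e. 100.17 dB.
So the shot-blast cabinet must be reduced from 103.8 to 100.17 dB: IL = 3.63 dB.

3.6 dB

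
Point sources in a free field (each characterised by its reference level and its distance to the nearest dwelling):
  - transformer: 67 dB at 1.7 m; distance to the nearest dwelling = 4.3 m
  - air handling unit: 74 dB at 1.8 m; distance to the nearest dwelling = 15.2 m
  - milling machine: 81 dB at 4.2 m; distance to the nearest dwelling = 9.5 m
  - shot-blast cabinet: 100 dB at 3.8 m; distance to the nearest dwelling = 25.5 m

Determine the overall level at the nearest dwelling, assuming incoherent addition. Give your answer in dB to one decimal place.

83.9 dB

Propagate each source to the receiver with L = L_ref − 20·log₁₀(r/r_ref), then add intensities.
transformer: 67 − 20·log₁₀(4.3/1.7) = 67 − 8.06 = 58.94 dB.
air handling unit: 74 − 20·log₁₀(15.2/1.8) = 74 − 18.53 = 55.47 dB.
milling machine: 81 − 20·log₁₀(9.5/4.2) = 81 − 7.09 = 73.91 dB.
shot-blast cabinet: 100 − 20·log₁₀(25.5/3.8) = 100 − 16.54 = 83.46 dB.
Σ 10^(L/10) = 2.478e+08 → L_total = 10·log₁₀(2.478e+08) = 83.94 dB.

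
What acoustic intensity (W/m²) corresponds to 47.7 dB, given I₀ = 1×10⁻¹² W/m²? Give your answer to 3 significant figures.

I = I₀·10^(L/10) = 10⁻¹² × 10^(47.7/10) = 10^(-7.230).

5.89e-08 W/m²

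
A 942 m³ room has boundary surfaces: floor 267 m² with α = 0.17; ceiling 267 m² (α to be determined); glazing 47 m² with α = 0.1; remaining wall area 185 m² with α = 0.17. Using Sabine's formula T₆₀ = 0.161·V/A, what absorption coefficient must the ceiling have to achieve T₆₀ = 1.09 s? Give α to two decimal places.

A = 0.161·V/T₆₀ = 0.161·942/1.09 = 139.14 m² sabins.
Absorption from the other surfaces = 267·0.17 + 47·0.1 + 185·0.17 = 81.54 m², so the ceiling must supply 57.60 m² over 267 m².
α = 57.60/267 = 0.216.

0.22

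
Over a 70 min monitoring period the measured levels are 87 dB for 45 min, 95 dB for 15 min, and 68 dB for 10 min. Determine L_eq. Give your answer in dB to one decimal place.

L_eq = 10·log₁₀[(1/T)·Σ tᵢ·10^(Lᵢ/10)] with T = 70 min.
Σ tᵢ·10^(Lᵢ/10) = 45·10^(87/10) + 15·10^(95/10) + 10·10^(68/10) = 7.005e+10.
L_eq = 10·log₁₀(7.005e+10/70) = 90.00 dB.

90.0 dB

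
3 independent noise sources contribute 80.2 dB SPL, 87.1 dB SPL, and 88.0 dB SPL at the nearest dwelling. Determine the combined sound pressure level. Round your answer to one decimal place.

For uncorrelated sources the intensities add, so convert each level to linear form, sum, and take 10·log₁₀ of the total.
Σ 10^(L/10) = 10^(80.2/10) + 10^(87.1/10) + 10^(88.0/10) = 1.249e+09.
L_total = 10·log₁₀(1.249e+09) = 90.96 dB SPL.

91.0 dB SPL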